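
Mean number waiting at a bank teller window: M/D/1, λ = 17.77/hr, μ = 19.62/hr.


ρ = 17.77/19.62 = 0.9057
M/D/1: Lq = ρ²/(2(1−ρ)) = 0.8203/(2·0.09429) = 4.34985

Final: 4.34985


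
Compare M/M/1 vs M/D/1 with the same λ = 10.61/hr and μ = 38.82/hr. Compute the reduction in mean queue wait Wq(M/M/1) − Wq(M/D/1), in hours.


ρ = 10.61/38.82 = 0.2733
Wq(M/M/1) = ρ/(μ−λ) = 0.2733/28.21 = 0.009689 hr
Wq(M/D/1) = ρ/(2(μ−λ)) = 0.004844 hr
Savings = 0.009689 − 0.004844 = 0.004844 hr

Final: 0.004844 hr


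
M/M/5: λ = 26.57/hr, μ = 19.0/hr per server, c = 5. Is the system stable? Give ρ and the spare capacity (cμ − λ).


Total capacity cμ = 5·19.0 = 95.00/hr
ρ = λ/(cμ) = 26.57/95.00 = 0.2797
Stable ⇔ ρ < 1: YES
Spare capacity = cμ − λ = 95.00 − 26.57 = 68.43/hr

Final: ρ = 0.2797; stable; margin = 68.43/hr


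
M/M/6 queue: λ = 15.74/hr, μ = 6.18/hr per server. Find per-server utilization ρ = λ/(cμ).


ρ = λ/(cμ) = 15.74/(6·6.18) = 15.74/37.08 = 0.4245

Final: 0.4245


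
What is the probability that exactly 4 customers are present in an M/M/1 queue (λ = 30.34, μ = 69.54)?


ρ = 30.34/69.54 = 0.4363
P_n = (1−ρ)·ρ^n = (1 − 0.4363)·0.4363^4 = 0.5637·0.036235 = 0.020426

Final: 0.020426


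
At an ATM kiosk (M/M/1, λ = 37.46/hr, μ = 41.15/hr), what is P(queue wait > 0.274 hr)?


ρ = 37.46/41.15 = 0.9103
P(Wq > t) = ρ·e^{−(μ−λ)t} = 0.9103·e^{−1.0111}
= 0.9103·0.363833 = 0.331207

Final: 0.331207


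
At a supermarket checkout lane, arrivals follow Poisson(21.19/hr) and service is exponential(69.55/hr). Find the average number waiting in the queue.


ρ = 21.19/69.55 = 0.3047
Lq = ρ²/(1−ρ) = 0.09283/0.6953 = 0.1335

Final: 0.1335


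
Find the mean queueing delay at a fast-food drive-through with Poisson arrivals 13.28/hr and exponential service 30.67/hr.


ρ = 13.28/30.67 = 0.4330
Wq = ρ/(μ−λ) = 0.4330/(30.67 − 13.28) = 0.4330/17.39 = 0.02490 hr

Final: 0.02490 hr


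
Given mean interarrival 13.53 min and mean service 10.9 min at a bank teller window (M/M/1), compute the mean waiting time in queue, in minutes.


λ = 60/13.53 = 4.4346 /hr
μ = 60/10.9 = 5.5046 /hr
ρ = λ/μ = 4.4346/5.5046 = 0.8056
Wq = ρ/(μ−λ) = 0.8056/(5.5046−4.4346) = 0.75292 hr
In minutes: 0.75292·60 = 45.175 min

Final: 45.175 min


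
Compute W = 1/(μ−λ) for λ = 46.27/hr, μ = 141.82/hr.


W = 1/(μ−λ) = 1/(141.82 − 46.27) = 1/95.55 = 0.01047 hr

Final: 0.01047 hr


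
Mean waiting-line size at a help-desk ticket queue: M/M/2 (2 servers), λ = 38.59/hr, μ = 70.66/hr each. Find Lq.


a = λ/μ = 0.5461; ρ = a/2 = 0.2731
P₀ = 0.571008
Lq = P₀·a^c·ρ / (c!·(1−ρ)²) = 0.571008·0.29826·0.2731/(2·0.52843)
= 0.04400

Final: 0.04400


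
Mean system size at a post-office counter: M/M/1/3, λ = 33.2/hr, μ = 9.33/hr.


ρ = 33.2/9.33 = 3.5584
L = ρ[1 − (K+1)ρ^K + Kρ^(K+1)] / [(1−ρ)(1−ρ^(K+1))]
Numerator: 3.5584·(1 − 4·45.057731 + 3·160.334049) = 1073.826856
Denominator: (-2.5584)·(-159.334049) = 407.642417
L = 1073.826856/407.642417 = 2.6342

Final: 2.6342


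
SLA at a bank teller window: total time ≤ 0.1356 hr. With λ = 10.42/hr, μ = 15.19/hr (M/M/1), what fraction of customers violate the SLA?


W ~ Exponential(μ−λ) for M/M/1.
μ − λ = 15.19 − 10.42 = 4.7700
P(W > t) = e^{−(μ−λ)t} = e^{−0.6468} = 0.523713

Final: 0.523713


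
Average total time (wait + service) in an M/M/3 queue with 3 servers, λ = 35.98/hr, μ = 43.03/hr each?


a = 0.8362; ρ = 0.2787; P₀ = 0.430880
Lq = P₀·a^c·ρ/(c!(1−ρ)²) = 0.02249
Wq = Lq/λ = 0.02249/35.98 = 0.0006251 hr
W = Wq + 1/μ = 0.0006251 + 0.02324 = 0.02386 hr

Final: 0.02386 hr


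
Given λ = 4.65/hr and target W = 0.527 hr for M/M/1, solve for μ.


W = 1/(μ−λ) ⇒ μ − λ = 1/W = 1/0.527 = 1.8975
μ = λ + 1/W = 4.65 + 1.8975 = 6.5475 per hr

Final: 6.5475 /hr


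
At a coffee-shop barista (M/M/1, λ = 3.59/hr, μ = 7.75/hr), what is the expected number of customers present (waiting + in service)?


ρ = λ/μ = 3.59/7.75 = 0.4632
L = ρ/(1−ρ) = 0.4632/(1 − 0.4632) = 0.4632/0.5368 = 0.8630

Final: 0.8630


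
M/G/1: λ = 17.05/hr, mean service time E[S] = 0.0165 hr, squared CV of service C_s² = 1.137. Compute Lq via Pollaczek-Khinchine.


ρ = λ·E[S] = 17.05·0.0165 = 0.2813
Lq = ρ²(1+C_s²)/(2(1−ρ)) = 0.07914·(1+1.137)/(2·0.7187)
= 0.07914·2.1370/1.4373 = 0.11767

Final: 0.11767


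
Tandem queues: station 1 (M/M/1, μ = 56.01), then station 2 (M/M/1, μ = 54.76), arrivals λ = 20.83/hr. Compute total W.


Each node sees arrival rate λ = 20.83/hr (tandem ⇒ throughput preserved).
W₁ = 1/(μ₁−λ) = 1/(56.01−20.83) = 0.02843 hr
W₂ = 1/(μ₂−λ) = 1/(54.76−20.83) = 0.02947 hr
W_total = W₁ + W₂ = 0.02843 + 0.02947 = 0.05790 hr

Final: 0.05790 hr


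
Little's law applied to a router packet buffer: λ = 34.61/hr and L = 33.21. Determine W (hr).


W = L/λ = 33.21/34.61 = 0.9595 hr

Final: 0.9595 hr


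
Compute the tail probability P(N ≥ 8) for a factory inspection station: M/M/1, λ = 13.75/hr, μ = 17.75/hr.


ρ = 13.75/17.75 = 0.7746
P(N ≥ n) = ρ^n = 0.7746^8 = 0.129669

Final: 0.129669


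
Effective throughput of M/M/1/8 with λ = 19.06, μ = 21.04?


ρ = 0.9059; P_K = (1−ρ)ρ^8/(1−ρ^9) = 0.072447
λ_eff = λ(1 − P_K) = 19.06·(1 − 0.072447) = 19.06·0.927553 = 17.6792 /hr

Final: 17.6792 /hr


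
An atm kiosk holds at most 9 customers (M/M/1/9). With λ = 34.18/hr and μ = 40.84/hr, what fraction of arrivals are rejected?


ρ = λ/μ = 34.18/40.84 = 0.8369
P_K = (1−ρ)ρ^K/(1−ρ^(K+1)) = (0.1631·0.201454)/(1 − 0.168602)
= 0.032852/0.831398 = 0.039515

Final: 0.039515


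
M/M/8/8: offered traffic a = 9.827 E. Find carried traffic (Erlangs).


B(8,9.827) = 0.330152 (Erlang-B)
Carried load = a(1 − B) = 9.827·(1 − 0.330152) = 9.827·0.669848 = 6.5826 E

Final: 6.5826 Erlangs


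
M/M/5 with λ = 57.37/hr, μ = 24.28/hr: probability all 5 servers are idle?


a = λ/μ = 57.37/24.28 = 2.3629; ρ = a/c = 0.4726
Σ_{k=0}^{4} a^k/k! (terms k=0..4) = 1.00000 + 2.36285 + 2.79153 + 2.19866 + 1.29877 = 9.65181
Tail: a^5/(5!(1−ρ)) = 73.65137/(120·0.5274) = 1.16368
P₀ = 1/(9.65181 + 1.16368) = 1/10.81549 = 0.092460

Final: 0.092460


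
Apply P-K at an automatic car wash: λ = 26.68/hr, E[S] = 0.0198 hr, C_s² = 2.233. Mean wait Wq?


ρ = λ·E[S] = 26.68·0.0198 = 0.5283
E[S²] = E[S]²(1+C_s²) = 0.0198²·(1+2.233) = 0.001267
Wq = λ·E[S²]/(2(1−ρ)) = 26.68·0.001267/(2·0.4717) = 0.03584 hr

Final: 0.03584 hr


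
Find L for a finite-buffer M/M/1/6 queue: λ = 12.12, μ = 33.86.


ρ = 12.12/33.86 = 0.3579
L = ρ[1 − (K+1)ρ^K + Kρ^(K+1)] / [(1−ρ)(1−ρ^(K+1))]
Numerator: 0.3579·(1 − 7·0.002103 + 6·0.0007529) = 0.354291
Denominator: (0.6421)·(0.999247) = 0.641572
L = 0.354291/0.641572 = 0.5522

Final: 0.5522


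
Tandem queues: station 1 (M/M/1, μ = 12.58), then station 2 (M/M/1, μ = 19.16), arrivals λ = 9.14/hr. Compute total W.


Each node sees arrival rate λ = 9.14/hr (tandem ⇒ throughput preserved).
W₁ = 1/(μ₁−λ) = 1/(12.58−9.14) = 0.29070 hr
W₂ = 1/(μ₂−λ) = 1/(19.16−9.14) = 0.09980 hr
W_total = W₁ + W₂ = 0.29070 + 0.09980 = 0.39050 hr

Final: 0.39050 hr


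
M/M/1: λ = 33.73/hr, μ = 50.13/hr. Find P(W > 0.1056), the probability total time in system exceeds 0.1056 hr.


W ~ Exponential(μ−λ) for M/M/1.
μ − λ = 50.13 − 33.73 = 16.4000
P(W > t) = e^{−(μ−λ)t} = e^{−1.7318} = 0.176959

Final: 0.176959


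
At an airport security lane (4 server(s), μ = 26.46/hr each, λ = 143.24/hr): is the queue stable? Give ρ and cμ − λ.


Total capacity cμ = 4·26.46 = 105.84/hr
ρ = λ/(cμ) = 143.24/105.84 = 1.3534
Stable ⇔ ρ < 1: NO
Spare capacity = cμ − λ = 105.84 − 143.24 = -37.40/hr

Final: ρ = 1.3534; unstable; margin = -37.40/hr


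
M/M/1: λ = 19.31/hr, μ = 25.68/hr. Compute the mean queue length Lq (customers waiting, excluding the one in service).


ρ = 19.31/25.68 = 0.7519
Lq = ρ²/(1−ρ) = 0.5654/0.2481 = 2.2795

Final: 2.2795


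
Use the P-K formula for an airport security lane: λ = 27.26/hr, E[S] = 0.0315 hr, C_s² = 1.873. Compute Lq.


ρ = λ·E[S] = 27.26·0.0315 = 0.8587
Lq = ρ²(1+C_s²)/(2(1−ρ)) = 0.7373·(1+1.873)/(2·0.1413)
= 0.7373·2.8730/0.2826 = 7.49559

Final: 7.49559


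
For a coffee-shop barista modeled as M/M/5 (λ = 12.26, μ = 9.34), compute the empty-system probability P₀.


a = λ/μ = 12.26/9.34 = 1.3126; ρ = a/c = 0.2625
Σ_{k=0}^{4} a^k/k! (terms k=0..4) = 1.00000 + 1.31263 + 0.86150 + 0.37695 + 0.12370 = 3.67478
Tail: a^5/(5!(1−ρ)) = 3.89689/(120·0.7375) = 0.04403
P₀ = 1/(3.67478 + 0.04403) = 1/3.71882 = 0.268903

Final: 0.268903


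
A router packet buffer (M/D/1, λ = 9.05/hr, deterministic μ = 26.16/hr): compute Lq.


ρ = 9.05/26.16 = 0.3459
M/D/1: Lq = ρ²/(2(1−ρ)) = 0.1197/(2·0.6541) = 0.09149

Final: 0.09149


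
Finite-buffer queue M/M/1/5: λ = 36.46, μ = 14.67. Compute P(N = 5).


ρ = λ/μ = 36.46/14.67 = 2.4853
P_K = (1−ρ)ρ^K/(1−ρ^(K+1)) = (-1.4853·94.827162)/(1 − 235.678140)
= -140.850979/-234.678140 = 0.600188

Final: 0.600188


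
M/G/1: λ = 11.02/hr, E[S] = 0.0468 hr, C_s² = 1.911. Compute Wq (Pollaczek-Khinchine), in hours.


ρ = λ·E[S] = 11.02·0.0468 = 0.5157
E[S²] = E[S]²(1+C_s²) = 0.0468²·(1+1.911) = 0.006376
Wq = λ·E[S²]/(2(1−ρ)) = 11.02·0.006376/(2·0.4843) = 0.07254 hr

Final: 0.07254 hr


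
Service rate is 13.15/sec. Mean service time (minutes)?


Mean service time = 1/μ = 1/13.15 second = 0.07605 second
In minutes: 0.07605 × 0.0166667 = 0.001267 min

Final: 0.001267 min


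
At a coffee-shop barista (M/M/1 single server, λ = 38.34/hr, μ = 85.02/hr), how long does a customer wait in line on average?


ρ = 38.34/85.02 = 0.4510
Wq = ρ/(μ−λ) = 0.4510/(85.02 − 38.34) = 0.4510/46.68 = 0.009661 hr

Final: 0.009661 hr


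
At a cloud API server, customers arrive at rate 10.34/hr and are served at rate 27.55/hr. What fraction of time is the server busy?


ρ = λ/μ = 10.34/27.55 = 0.3753

Final: 0.3753


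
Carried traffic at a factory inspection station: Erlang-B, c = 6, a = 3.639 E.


B(6,3.639) = 0.091779 (Erlang-B)
Carried load = a(1 − B) = 3.639·(1 − 0.091779) = 3.639·0.908221 = 3.3050 E

Final: 3.3050 Erlangs


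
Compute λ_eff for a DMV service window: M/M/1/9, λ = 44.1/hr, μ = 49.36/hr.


ρ = 0.8934; P_K = (1−ρ)ρ^9/(1−ρ^10) = 0.057184
λ_eff = λ(1 − P_K) = 44.1·(1 − 0.057184) = 44.1·0.942816 = 41.5782 /hr

Final: 41.5782 /hr


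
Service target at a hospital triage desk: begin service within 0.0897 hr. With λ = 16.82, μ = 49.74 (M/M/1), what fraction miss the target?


ρ = 16.82/49.74 = 0.3382
P(Wq > t) = ρ·e^{−(μ−λ)t} = 0.3382·e^{−2.9529}
= 0.3382·0.052187 = 0.017647

Final: 0.017647


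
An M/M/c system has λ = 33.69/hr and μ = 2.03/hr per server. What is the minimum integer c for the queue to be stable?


Stability requires cμ > λ ⇔ c > λ/μ.
λ/μ = 33.69/2.03 = 16.5961
Minimum integer c = ⌊16.5961⌋ + 1 = 17
Check: 17·2.03 = 34.51 > 33.69, while 16·2.03 = 32.48 ≤ 33.69

Final: 17 servers


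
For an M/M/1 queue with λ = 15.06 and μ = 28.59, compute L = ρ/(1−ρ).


ρ = λ/μ = 15.06/28.59 = 0.5268
L = ρ/(1−ρ) = 0.5268/(1 − 0.5268) = 0.5268/0.4732 = 1.1131

Final: 1.1131


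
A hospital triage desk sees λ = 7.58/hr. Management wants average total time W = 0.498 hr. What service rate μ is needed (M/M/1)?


W = 1/(μ−λ) ⇒ μ − λ = 1/W = 1/0.498 = 2.0080
μ = λ + 1/W = 7.58 + 2.0080 = 9.5880 per hr

Final: 9.5880 /hr


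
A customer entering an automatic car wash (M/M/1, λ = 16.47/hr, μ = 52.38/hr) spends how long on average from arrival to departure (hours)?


W = 1/(μ−λ) = 1/(52.38 − 16.47) = 1/35.91 = 0.02785 hr

Final: 0.02785 hr


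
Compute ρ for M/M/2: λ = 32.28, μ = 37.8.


ρ = λ/(cμ) = 32.28/(2·37.8) = 32.28/75.60 = 0.4270

Final: 0.4270


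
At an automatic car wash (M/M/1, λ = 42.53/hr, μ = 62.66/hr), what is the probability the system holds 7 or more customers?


ρ = 42.53/62.66 = 0.6787
P(N ≥ n) = ρ^n = 0.6787^7 = 0.066364

Final: 0.066364


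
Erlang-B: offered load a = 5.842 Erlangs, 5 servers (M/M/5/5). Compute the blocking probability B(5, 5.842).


B(c,a) = (a^c/c!) / Σ_{k=0}^{c} a^k/k!
a^5/5! = 56.705674
Σ terms (k=0..5): 1.00000 + 5.84200 + 17.06448 + 33.23023 + 48.53276 + 56.70567 = 162.375148
B = 56.705674/162.375148 = 0.349226

Final: 0.349226


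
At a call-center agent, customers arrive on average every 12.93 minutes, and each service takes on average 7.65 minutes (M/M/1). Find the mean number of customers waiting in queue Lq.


λ = 60/12.93 = 4.6404 /hr
μ = 60/7.65 = 7.8431 /hr
ρ = λ/μ = 4.6404/7.8431 = 0.5916
Lq = ρ²/(1−ρ) = 0.3500/0.4084 = 0.8572

Final: 0.8572


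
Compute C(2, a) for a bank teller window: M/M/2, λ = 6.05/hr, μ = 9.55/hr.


a = λ/μ = 0.6335; ρ = a/2 = 0.3168
P₀ = 0.518887 (from M/M/c formula)
C(c,a) = [a^c/(c!(1−ρ))]·P₀ = [0.40133/(2·0.6832)]·0.518887
= 0.29370·0.518887 = 0.152395

Final: 0.152395


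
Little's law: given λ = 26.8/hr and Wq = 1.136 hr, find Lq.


Lq = λWq = 26.8·1.136 = 30.4448

Final: 30.4448


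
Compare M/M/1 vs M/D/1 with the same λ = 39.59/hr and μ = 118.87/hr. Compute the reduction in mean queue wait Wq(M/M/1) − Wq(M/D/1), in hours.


ρ = 39.59/118.87 = 0.3331
Wq(M/M/1) = ρ/(μ−λ) = 0.3331/79.28 = 0.004201 hr
Wq(M/D/1) = ρ/(2(μ−λ)) = 0.002100 hr
Savings = 0.004201 − 0.002100 = 0.002100 hr

Final: 0.002100 hr


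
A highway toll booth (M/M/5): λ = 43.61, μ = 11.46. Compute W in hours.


a = 3.8054; ρ = 0.7611; P₀ = 0.017300
Lq = P₀·a^c·ρ/(c!(1−ρ)²) = 1.53397
Wq = Lq/λ = 1.53397/43.61 = 0.03517 hr
W = Wq + 1/μ = 0.03517 + 0.08726 = 0.12243 hr

Final: 0.12243 hr


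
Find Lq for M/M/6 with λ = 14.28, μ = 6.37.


a = λ/μ = 2.2418; ρ = a/6 = 0.3736
P₀ = 0.105958
Lq = P₀·a^c·ρ / (c!·(1−ρ)²) = 0.105958·126.92076·0.3736/(720·0.39234)
= 0.01779

Final: 0.01779


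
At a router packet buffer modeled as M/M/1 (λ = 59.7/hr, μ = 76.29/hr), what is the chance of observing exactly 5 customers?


ρ = 59.7/76.29 = 0.7825
P_n = (1−ρ)·ρ^n = (1 − 0.7825)·0.7825^5 = 0.2175·0.293450 = 0.063813

Final: 0.063813


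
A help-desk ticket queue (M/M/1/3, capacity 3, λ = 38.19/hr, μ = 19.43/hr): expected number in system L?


ρ = 38.19/19.43 = 1.9655
L = ρ[1 − (K+1)ρ^K + Kρ^(K+1)] / [(1−ρ)(1−ρ^(K+1))]
Numerator: 1.9655·(1 − 4·7.593300 + 3·14.924763) = 30.271101
Denominator: (-0.9655)·(-13.924763) = 13.444598
L = 30.271101/13.444598 = 2.2515

Final: 2.2515


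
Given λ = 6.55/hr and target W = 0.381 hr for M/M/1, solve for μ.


W = 1/(μ−λ) ⇒ μ − λ = 1/W = 1/0.381 = 2.6247
μ = λ + 1/W = 6.55 + 2.6247 = 9.1747 per hr

Final: 9.1747 /hr


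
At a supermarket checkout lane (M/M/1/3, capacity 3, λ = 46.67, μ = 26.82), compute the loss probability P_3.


ρ = λ/μ = 46.67/26.82 = 1.7401
P_K = (1−ρ)ρ^K/(1−ρ^(K+1)) = (-0.7401·5.269108)/(1 − 9.168876)
= -3.899768/-8.168876 = 0.477394

Final: 0.477394


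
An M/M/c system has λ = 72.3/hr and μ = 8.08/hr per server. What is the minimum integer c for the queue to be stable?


Stability requires cμ > λ ⇔ c > λ/μ.
λ/μ = 72.3/8.08 = 8.9480
Minimum integer c = ⌊8.9480⌋ + 1 = 9
Check: 9·8.08 = 72.72 > 72.3, while 8·8.08 = 64.64 ≤ 72.3

Final: 9 servers


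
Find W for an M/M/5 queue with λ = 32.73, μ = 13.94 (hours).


a = 2.3479; ρ = 0.4696; P₀ = 0.093907
Lq = P₀·a^c·ρ/(c!(1−ρ)²) = 0.09320
Wq = Lq/λ = 0.09320/32.73 = 0.002848 hr
W = Wq + 1/μ = 0.002848 + 0.07174 = 0.07458 hr

Final: 0.07458 hr


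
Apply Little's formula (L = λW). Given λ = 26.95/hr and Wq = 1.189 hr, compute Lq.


Lq = λWq = 26.95·1.189 = 32.0436

Final: 32.0436


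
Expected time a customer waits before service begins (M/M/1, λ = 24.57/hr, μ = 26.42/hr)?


ρ = 24.57/26.42 = 0.9300
Wq = ρ/(μ−λ) = 0.9300/(26.42 − 24.57) = 0.9300/1.85 = 0.5027 hr

Final: 0.5027 hr


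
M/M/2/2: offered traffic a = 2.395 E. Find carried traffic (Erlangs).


B(2,2.395) = 0.457929 (Erlang-B)
Carried load = a(1 − B) = 2.395·(1 − 0.457929) = 2.395·0.542071 = 1.2983 E

Final: 1.2983 Erlangs


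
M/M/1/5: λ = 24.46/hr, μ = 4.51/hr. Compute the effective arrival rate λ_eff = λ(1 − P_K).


ρ = 5.4235; P_K = (1−ρ)ρ^5/(1−ρ^6) = 0.815649
λ_eff = λ(1 − P_K) = 24.46·(1 − 0.815649) = 24.46·0.184351 = 4.5092 /hr

Final: 4.5092 /hr


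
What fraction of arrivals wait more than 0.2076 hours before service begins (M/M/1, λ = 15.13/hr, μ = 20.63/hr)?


ρ = 15.13/20.63 = 0.7334
P(Wq > t) = ρ·e^{−(μ−λ)t} = 0.7334·e^{−1.1418}
= 0.7334·0.319244 = 0.234133

Final: 0.234133


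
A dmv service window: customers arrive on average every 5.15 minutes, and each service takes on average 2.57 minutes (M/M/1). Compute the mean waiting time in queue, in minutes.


λ = 60/5.15 = 11.6505 /hr
μ = 60/2.57 = 23.3463 /hr
ρ = λ/μ = 11.6505/23.3463 = 0.4990
Wq = ρ/(μ−λ) = 0.4990/(23.3463−11.6505) = 0.04267 hr
In minutes: 0.04267·60 = 2.560 min

Final: 2.560 min


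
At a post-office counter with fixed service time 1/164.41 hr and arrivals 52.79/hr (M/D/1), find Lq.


ρ = 52.79/164.41 = 0.3211
M/D/1: Lq = ρ²/(2(1−ρ)) = 0.1031/(2·0.6789) = 0.07593

Final: 0.07593


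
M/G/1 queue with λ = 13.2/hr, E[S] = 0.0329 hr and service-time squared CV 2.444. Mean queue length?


ρ = λ·E[S] = 13.2·0.0329 = 0.4343
Lq = ρ²(1+C_s²)/(2(1−ρ)) = 0.1886·(1+2.444)/(2·0.5657)
= 0.1886·3.4440/1.1314 = 0.57408

Final: 0.57408


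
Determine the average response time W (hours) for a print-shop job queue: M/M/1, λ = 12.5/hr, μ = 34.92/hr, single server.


W = 1/(μ−λ) = 1/(34.92 − 12.5) = 1/22.42 = 0.04460 hr

Final: 0.04460 hr


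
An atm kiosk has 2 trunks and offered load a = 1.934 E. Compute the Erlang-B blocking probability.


B(c,a) = (a^c/c!) / Σ_{k=0}^{c} a^k/k!
a^2/2! = 1.870178
Σ terms (k=0..2): 1.00000 + 1.93400 + 1.87018 = 4.804178
B = 1.870178/4.804178 = 0.389282

Final: 0.389282


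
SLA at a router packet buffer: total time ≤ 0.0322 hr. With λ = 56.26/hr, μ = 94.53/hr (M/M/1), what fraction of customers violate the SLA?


W ~ Exponential(μ−λ) for M/M/1.
μ − λ = 94.53 − 56.26 = 38.2700
P(W > t) = e^{−(μ−λ)t} = e^{−1.2323} = 0.291623

Final: 0.291623


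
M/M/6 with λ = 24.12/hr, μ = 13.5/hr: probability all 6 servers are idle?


a = λ/μ = 24.12/13.5 = 1.7867; ρ = a/c = 0.2978
Σ_{k=0}^{5} a^k/k! (terms k=0..5) = 1.00000 + 1.78667 + 1.59609 + 0.95056 + 0.42458 + 0.15172 = 5.90962
Tail: a^6/(6!(1−ρ)) = 32.52829/(720·0.7022) = 0.06434
P₀ = 1/(5.90962 + 0.06434) = 1/5.97395 = 0.167393

Final: 0.167393


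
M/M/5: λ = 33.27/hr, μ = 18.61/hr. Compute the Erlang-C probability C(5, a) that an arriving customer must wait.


a = λ/μ = 1.7877; ρ = a/5 = 0.3575
P₀ = 0.166652 (from M/M/c formula)
C(c,a) = [a^c/(c!(1−ρ))]·P₀ = [18.26132/(120·0.6425)]·0.166652
= 0.23687·0.166652 = 0.039475

Final: 0.039475


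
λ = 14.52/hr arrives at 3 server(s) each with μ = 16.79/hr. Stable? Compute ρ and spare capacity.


Total capacity cμ = 3·16.79 = 50.37/hr
ρ = λ/(cμ) = 14.52/50.37 = 0.2883
Stable ⇔ ρ < 1: YES
Spare capacity = cμ − λ = 50.37 − 14.52 = 35.85/hr

Final: ρ = 0.2883; stable; margin = 35.85/hr


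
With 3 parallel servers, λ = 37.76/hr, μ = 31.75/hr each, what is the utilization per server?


ρ = λ/(cμ) = 37.76/(3·31.75) = 37.76/95.25 = 0.3964

Final: 0.3964


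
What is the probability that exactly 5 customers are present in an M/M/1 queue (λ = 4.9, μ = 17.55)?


ρ = 4.9/17.55 = 0.2792
P_n = (1−ρ)·ρ^n = (1 − 0.2792)·0.2792^5 = 0.7208·0.001697 = 0.001223

Final: 0.001223


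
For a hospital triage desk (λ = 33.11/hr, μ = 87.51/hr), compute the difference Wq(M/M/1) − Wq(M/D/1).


ρ = 33.11/87.51 = 0.3784
Wq(M/M/1) = ρ/(μ−λ) = 0.3784/54.40 = 0.006955 hr
Wq(M/D/1) = ρ/(2(μ−λ)) = 0.003478 hr
Savings = 0.006955 − 0.003478 = 0.003478 hr

Final: 0.003478 hr


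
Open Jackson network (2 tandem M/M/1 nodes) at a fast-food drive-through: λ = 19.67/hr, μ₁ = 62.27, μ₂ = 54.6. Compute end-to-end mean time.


Each node sees arrival rate λ = 19.67/hr (tandem ⇒ throughput preserved).
W₁ = 1/(μ₁−λ) = 1/(62.27−19.67) = 0.02347 hr
W₂ = 1/(μ₂−λ) = 1/(54.6−19.67) = 0.02863 hr
W_total = W₁ + W₂ = 0.02347 + 0.02863 = 0.05210 hr

Final: 0.05210 hr


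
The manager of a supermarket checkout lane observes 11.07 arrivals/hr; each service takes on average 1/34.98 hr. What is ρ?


ρ = λ/μ = 11.07/34.98 = 0.3165

Final: 0.3165


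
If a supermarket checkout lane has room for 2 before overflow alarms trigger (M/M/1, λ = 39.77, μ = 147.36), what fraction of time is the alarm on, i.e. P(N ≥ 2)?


ρ = 39.77/147.36 = 0.2699
P(N ≥ n) = ρ^n = 0.2699^2 = 0.072837

Final: 0.072837


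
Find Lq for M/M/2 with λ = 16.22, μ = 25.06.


a = λ/μ = 0.6472; ρ = a/2 = 0.3236
P₀ = 0.511004
Lq = P₀·a^c·ρ / (c!·(1−ρ)²) = 0.511004·0.41893·0.3236/(2·0.45749)
= 0.07572

Final: 0.07572


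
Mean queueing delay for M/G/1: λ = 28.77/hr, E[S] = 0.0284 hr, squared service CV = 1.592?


ρ = λ·E[S] = 28.77·0.0284 = 0.8171
E[S²] = E[S]²(1+C_s²) = 0.0284²·(1+1.592) = 0.002091
Wq = λ·E[S²]/(2(1−ρ)) = 28.77·0.002091/(2·0.1829) = 0.16440 hr

Final: 0.16440 hr


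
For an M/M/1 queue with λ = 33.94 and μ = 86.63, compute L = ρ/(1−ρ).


ρ = λ/μ = 33.94/86.63 = 0.3918
L = ρ/(1−ρ) = 0.3918/(1 − 0.3918) = 0.3918/0.6082 = 0.6441

Final: 0.6441


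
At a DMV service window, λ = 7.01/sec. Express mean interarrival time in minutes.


Mean interarrival time = 1/λ = 1/7.01 second = 0.14265 second
In minutes: 0.14265 × 0.0166667 = 0.002378 min

Final: 0.002378 min


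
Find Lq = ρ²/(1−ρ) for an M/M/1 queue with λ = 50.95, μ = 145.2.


ρ = 50.95/145.2 = 0.3509
Lq = ρ²/(1−ρ) = 0.1231/0.6491 = 0.1897

Final: 0.1897


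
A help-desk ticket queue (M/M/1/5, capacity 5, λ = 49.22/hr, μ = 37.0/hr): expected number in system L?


ρ = 49.22/37.0 = 1.3303
L = ρ[1 − (K+1)ρ^K + Kρ^(K+1)] / [(1−ρ)(1−ρ^(K+1))]
Numerator: 1.3303·(1 − 6·4.165810 + 5·5.541653) = 4.939833
Denominator: (-0.3303)·(-4.541653) = 1.499973
L = 4.939833/1.499973 = 3.2933

Final: 3.2933


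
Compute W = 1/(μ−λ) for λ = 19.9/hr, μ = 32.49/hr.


W = 1/(μ−λ) = 1/(32.49 − 19.9) = 1/12.59 = 0.07943 hr

Final: 0.07943 hr


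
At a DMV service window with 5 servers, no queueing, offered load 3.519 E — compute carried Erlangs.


B(5,3.519) = 0.155819 (Erlang-B)
Carried load = a(1 − B) = 3.519·(1 − 0.155819) = 3.519·0.844181 = 2.9707 E

Final: 2.9707 Erlangs


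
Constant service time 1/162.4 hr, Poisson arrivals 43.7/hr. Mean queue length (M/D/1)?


ρ = 43.7/162.4 = 0.2691
M/D/1: Lq = ρ²/(2(1−ρ)) = 0.07241/(2·0.7309) = 0.04953

Final: 0.04953


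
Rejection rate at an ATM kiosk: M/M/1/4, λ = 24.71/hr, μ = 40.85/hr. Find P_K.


ρ = λ/μ = 24.71/40.85 = 0.6049
P_K = (1−ρ)ρ^K/(1−ρ^(K+1)) = (0.3951·0.133882)/(1 − 0.080985)
= 0.052897/0.919015 = 0.057559

Final: 0.057559


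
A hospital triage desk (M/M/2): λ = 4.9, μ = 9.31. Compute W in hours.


a = 0.5263; ρ = 0.2632; P₀ = 0.583333
Lq = P₀·a^c·ρ/(c!(1−ρ)²) = 0.03916
Wq = Lq/λ = 0.03916/4.9 = 0.007992 hr
W = Wq + 1/μ = 0.007992 + 0.10741 = 0.11540 hr

Final: 0.11540 hr


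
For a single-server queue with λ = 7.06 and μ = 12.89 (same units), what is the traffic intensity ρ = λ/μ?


ρ = λ/μ = 7.06/12.89 = 0.5477

Final: 0.5477


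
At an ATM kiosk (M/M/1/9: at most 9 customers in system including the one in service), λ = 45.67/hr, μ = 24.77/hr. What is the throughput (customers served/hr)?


ρ = 1.8438; P_K = (1−ρ)ρ^9/(1−ρ^10) = 0.458641
λ_eff = λ(1 − P_K) = 45.67·(1 − 0.458641) = 45.67·0.541359 = 24.7239 /hr

Final: 24.7239 /hr


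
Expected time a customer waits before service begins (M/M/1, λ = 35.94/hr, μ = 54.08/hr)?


ρ = 35.94/54.08 = 0.6646
Wq = ρ/(μ−λ) = 0.6646/(54.08 − 35.94) = 0.6646/18.14 = 0.03664 hr

Final: 0.03664 hr


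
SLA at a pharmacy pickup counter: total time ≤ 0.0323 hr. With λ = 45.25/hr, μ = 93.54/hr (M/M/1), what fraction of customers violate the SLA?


W ~ Exponential(μ−λ) for M/M/1.
μ − λ = 93.54 − 45.25 = 48.2900
P(W > t) = e^{−(μ−λ)t} = e^{−1.5598} = 0.210185

Final: 0.210185


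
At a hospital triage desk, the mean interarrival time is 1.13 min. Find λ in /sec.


λ = 1/(interarrival time) in consistent units.
1 second = 0.0166667 min, so λ = 0.0166667/1.13 = 0.01475 per second

Final: 0.01475 /sec


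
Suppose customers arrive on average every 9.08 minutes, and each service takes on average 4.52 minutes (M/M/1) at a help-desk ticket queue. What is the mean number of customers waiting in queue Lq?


λ = 60/9.08 = 6.6079 /hr
μ = 60/4.52 = 13.2743 /hr
ρ = λ/μ = 6.6079/13.2743 = 0.4978
Lq = ρ²/(1−ρ) = 0.2478/0.5022 = 0.4934

Final: 0.4934


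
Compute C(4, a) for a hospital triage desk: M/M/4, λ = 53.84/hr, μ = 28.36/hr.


a = λ/μ = 1.8984; ρ = a/4 = 0.4746
P₀ = 0.145539 (from M/M/c formula)
C(c,a) = [a^c/(c!(1−ρ))]·P₀ = [12.98959/(24·0.5254)]·0.145539
= 1.03016·0.145539 = 0.149928

Final: 0.149928


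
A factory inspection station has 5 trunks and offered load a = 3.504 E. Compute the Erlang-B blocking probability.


B(c,a) = (a^c/c!) / Σ_{k=0}^{c} a^k/k!
a^5/5! = 4.401891
Σ terms (k=0..5): 1.00000 + 3.50400 + 6.13901 + 7.17036 + 6.28124 + 4.40189 = 28.496496
B = 4.401891/28.496496 = 0.154471

Final: 0.154471


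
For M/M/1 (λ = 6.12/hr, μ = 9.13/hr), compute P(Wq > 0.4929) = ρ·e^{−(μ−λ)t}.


ρ = 6.12/9.13 = 0.6703
P(Wq > t) = ρ·e^{−(μ−λ)t} = 0.6703·e^{−1.4836}
= 0.6703·0.226813 = 0.152037

Final: 0.152037


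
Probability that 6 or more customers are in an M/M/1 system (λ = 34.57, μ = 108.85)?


ρ = 34.57/108.85 = 0.3176
P(N ≥ n) = ρ^n = 0.3176^6 = 0.001026

Final: 0.001026


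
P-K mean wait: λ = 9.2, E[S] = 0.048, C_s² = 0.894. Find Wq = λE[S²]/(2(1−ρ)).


ρ = λ·E[S] = 9.2·0.048 = 0.4416
E[S²] = E[S]²(1+C_s²) = 0.048²·(1+0.894) = 0.004364
Wq = λ·E[S²]/(2(1−ρ)) = 9.2·0.004364/(2·0.5584) = 0.03595 hr

Final: 0.03595 hr


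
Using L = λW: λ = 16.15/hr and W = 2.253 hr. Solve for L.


L = λW = 16.15·2.253 = 36.3860

Final: 36.3860


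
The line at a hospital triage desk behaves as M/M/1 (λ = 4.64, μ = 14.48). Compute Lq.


ρ = 4.64/14.48 = 0.3204
Lq = ρ²/(1−ρ) = 0.1027/0.6796 = 0.1511

Final: 0.1511


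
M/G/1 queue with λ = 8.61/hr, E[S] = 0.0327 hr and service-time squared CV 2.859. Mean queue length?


ρ = λ·E[S] = 8.61·0.0327 = 0.2815
Lq = ρ²(1+C_s²)/(2(1−ρ)) = 0.07927·(1+2.859)/(2·0.7185)
= 0.07927·3.8590/1.4369 = 0.21289

Final: 0.21289


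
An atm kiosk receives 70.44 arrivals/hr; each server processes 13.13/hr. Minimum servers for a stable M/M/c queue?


Stability requires cμ > λ ⇔ c > λ/μ.
λ/μ = 70.44/13.13 = 5.3648
Minimum integer c = ⌊5.3648⌋ + 1 = 6
Check: 6·13.13 = 78.78 > 70.44, while 5·13.13 = 65.65 ≤ 70.44

Final: 6 servers


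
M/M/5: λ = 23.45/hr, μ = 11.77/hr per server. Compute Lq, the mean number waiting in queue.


a = λ/μ = 1.9924; ρ = a/5 = 0.3985
P₀ = 0.135380
Lq = P₀·a^c·ρ / (c!·(1−ρ)²) = 0.135380·31.39294·0.3985/(120·0.36184)
= 0.03900

Final: 0.03900


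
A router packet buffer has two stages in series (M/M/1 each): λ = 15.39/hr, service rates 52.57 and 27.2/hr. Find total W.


Each node sees arrival rate λ = 15.39/hr (tandem ⇒ throughput preserved).
W₁ = 1/(μ₁−λ) = 1/(52.57−15.39) = 0.02690 hr
W₂ = 1/(μ₂−λ) = 1/(27.2−15.39) = 0.08467 hr
W_total = W₁ + W₂ = 0.02690 + 0.08467 = 0.11157 hr

Final: 0.11157 hr


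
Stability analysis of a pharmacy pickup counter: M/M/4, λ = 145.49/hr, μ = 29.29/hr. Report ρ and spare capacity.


Total capacity cμ = 4·29.29 = 117.16/hr
ρ = λ/(cμ) = 145.49/117.16 = 1.2418
Stable ⇔ ρ < 1: NO
Spare capacity = cμ − λ = 117.16 − 145.49 = -28.33/hr

Final: ρ = 1.2418; unstable; margin = -28.33/hr


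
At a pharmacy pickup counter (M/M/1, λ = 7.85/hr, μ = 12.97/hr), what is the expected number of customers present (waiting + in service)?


ρ = λ/μ = 7.85/12.97 = 0.6052
L = ρ/(1−ρ) = 0.6052/(1 − 0.6052) = 0.6052/0.3948 = 1.5332

Final: 1.5332


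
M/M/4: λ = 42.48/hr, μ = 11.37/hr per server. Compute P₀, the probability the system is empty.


a = λ/μ = 42.48/11.37 = 3.7361; ρ = a/c = 0.9340
Σ_{k=0}^{3} a^k/k! (terms k=0..3) = 1.00000 + 3.73615 + 6.97940 + 8.69202 = 20.40757
Tail: a^4/(4!(1−ρ)) = 194.84810/(24·0.06596) = 123.07905
P₀ = 1/(20.40757 + 123.07905) = 1/143.48662 = 0.006969

Final: 0.006969


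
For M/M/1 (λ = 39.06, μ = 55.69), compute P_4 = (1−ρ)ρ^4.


ρ = 39.06/55.69 = 0.7014
P_n = (1−ρ)·ρ^n = (1 − 0.7014)·0.7014^4 = 0.2986·0.242003 = 0.072266

Final: 0.072266


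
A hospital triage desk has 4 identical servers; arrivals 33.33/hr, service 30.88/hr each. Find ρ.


ρ = λ/(cμ) = 33.33/(4·30.88) = 33.33/123.52 = 0.2698

Final: 0.2698


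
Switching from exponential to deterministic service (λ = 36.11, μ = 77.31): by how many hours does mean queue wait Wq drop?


ρ = 36.11/77.31 = 0.4671
Wq(M/M/1) = ρ/(μ−λ) = 0.4671/41.20 = 0.01134 hr
Wq(M/D/1) = ρ/(2(μ−λ)) = 0.005668 hr
Savings = 0.01134 − 0.005668 = 0.005668 hr

Final: 0.005668 hr


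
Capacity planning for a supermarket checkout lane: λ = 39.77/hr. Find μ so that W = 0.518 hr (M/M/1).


W = 1/(μ−λ) ⇒ μ − λ = 1/W = 1/0.518 = 1.9305
μ = λ + 1/W = 39.77 + 1.9305 = 41.7005 per hr

Final: 41.7005 /hr


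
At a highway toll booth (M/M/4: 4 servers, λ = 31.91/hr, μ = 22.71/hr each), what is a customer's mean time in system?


a = 1.4051; ρ = 0.3513; P₀ = 0.243606
Lq = P₀·a^c·ρ/(c!(1−ρ)²) = 0.03303
Wq = Lq/λ = 0.03303/31.91 = 0.001035 hr
W = Wq + 1/μ = 0.001035 + 0.04403 = 0.04507 hr

Final: 0.04507 hr


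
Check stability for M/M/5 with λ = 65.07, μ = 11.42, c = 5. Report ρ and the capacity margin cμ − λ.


Total capacity cμ = 5·11.42 = 57.10/hr
ρ = λ/(cμ) = 65.07/57.10 = 1.1396
Stable ⇔ ρ < 1: NO
Spare capacity = cμ − λ = 57.10 − 65.07 = -7.97/hr

Final: ρ = 1.1396; unstable; margin = -7.97/hr


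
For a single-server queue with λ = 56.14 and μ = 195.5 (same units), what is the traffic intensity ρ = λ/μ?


ρ = λ/μ = 56.14/195.5 = 0.2872

Final: 0.2872


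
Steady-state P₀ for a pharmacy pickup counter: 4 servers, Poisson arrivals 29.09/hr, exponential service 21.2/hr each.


a = λ/μ = 29.09/21.2 = 1.3722; ρ = a/c = 0.3430
Σ_{k=0}^{3} a^k/k! (terms k=0..3) = 1.00000 + 1.37217 + 0.94142 + 0.43060 = 3.74419
Tail: a^4/(4!(1−ρ)) = 3.54512/(24·0.6570) = 0.22484
P₀ = 1/(3.74419 + 0.22484) = 1/3.96904 = 0.251950

Final: 0.251950


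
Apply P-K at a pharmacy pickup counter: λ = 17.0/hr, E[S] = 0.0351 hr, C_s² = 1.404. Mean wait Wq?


ρ = λ·E[S] = 17.0·0.0351 = 0.5967
E[S²] = E[S]²(1+C_s²) = 0.0351²·(1+1.404) = 0.002962
Wq = λ·E[S²]/(2(1−ρ)) = 17.0·0.002962/(2·0.4033) = 0.06242 hr

Final: 0.06242 hr


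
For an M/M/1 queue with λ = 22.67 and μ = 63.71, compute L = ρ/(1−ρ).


ρ = λ/μ = 22.67/63.71 = 0.3558
L = ρ/(1−ρ) = 0.3558/(1 − 0.3558) = 0.3558/0.6442 = 0.5524

Final: 0.5524


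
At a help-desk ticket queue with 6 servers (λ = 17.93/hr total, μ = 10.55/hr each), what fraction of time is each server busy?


ρ = λ/(cμ) = 17.93/(6·10.55) = 17.93/63.30 = 0.2833

Final: 0.2833


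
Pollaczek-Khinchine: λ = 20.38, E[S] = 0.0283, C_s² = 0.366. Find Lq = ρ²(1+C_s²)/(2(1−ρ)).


ρ = λ·E[S] = 20.38·0.0283 = 0.5768
Lq = ρ²(1+C_s²)/(2(1−ρ)) = 0.3326·(1+0.366)/(2·0.4232)
= 0.3326·1.3660/0.8465 = 0.53680

Final: 0.53680


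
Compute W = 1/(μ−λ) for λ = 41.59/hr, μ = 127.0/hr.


W = 1/(μ−λ) = 1/(127.0 − 41.59) = 1/85.41 = 0.01171 hr

Final: 0.01171 hr


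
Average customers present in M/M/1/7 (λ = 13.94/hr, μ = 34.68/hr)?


ρ = 13.94/34.68 = 0.4020
L = ρ[1 − (K+1)ρ^K + Kρ^(K+1)] / [(1−ρ)(1−ρ^(K+1))]
Numerator: 0.4020·(1 − 8·0.001695 + 7·0.0006815) = 0.398426
Denominator: (0.5980)·(0.999318) = 0.597632
L = 0.398426/0.597632 = 0.6667

Final: 0.6667


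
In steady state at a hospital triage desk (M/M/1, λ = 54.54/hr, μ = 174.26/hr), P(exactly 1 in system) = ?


ρ = 54.54/174.26 = 0.3130
P_n = (1−ρ)·ρ^n = (1 − 0.3130)·0.3130^1 = 0.6870·0.312981 = 0.215024

Final: 0.215024


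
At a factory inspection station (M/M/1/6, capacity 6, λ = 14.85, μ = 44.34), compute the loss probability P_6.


ρ = λ/μ = 14.85/44.34 = 0.3349
P_K = (1−ρ)ρ^K/(1−ρ^(K+1)) = (0.6651·0.001411)/(1 − 0.0004726)
= 0.0009386/0.999527 = 0.0009390

Final: 0.0009390


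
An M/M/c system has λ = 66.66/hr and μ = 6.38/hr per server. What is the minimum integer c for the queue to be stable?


Stability requires cμ > λ ⇔ c > λ/μ.
λ/μ = 66.66/6.38 = 10.4483
Minimum integer c = ⌊10.4483⌋ + 1 = 11
Check: 11·6.38 = 70.18 > 66.66, while 10·6.38 = 63.80 ≤ 66.66

Final: 11 servers


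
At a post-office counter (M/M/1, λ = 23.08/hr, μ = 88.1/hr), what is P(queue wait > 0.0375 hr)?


ρ = 23.08/88.1 = 0.2620
P(Wq > t) = ρ·e^{−(μ−λ)t} = 0.2620·e^{−2.4382}
= 0.2620·0.087314 = 0.022874

Final: 0.022874


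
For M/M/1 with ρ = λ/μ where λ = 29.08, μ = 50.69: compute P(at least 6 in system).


ρ = 29.08/50.69 = 0.5737
P(N ≥ n) = ρ^n = 0.5737^6 = 0.035648

Final: 0.035648


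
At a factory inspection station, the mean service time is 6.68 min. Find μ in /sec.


μ = 1/(service time) in consistent units.
1 second = 0.0166667 min, so μ = 0.0166667/6.68 = 0.002495 per second

Final: 0.002495 /sec


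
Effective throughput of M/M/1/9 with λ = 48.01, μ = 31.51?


ρ = 1.5236; P_K = (1−ρ)ρ^9/(1−ρ^10) = 0.348852
λ_eff = λ(1 − P_K) = 48.01·(1 − 0.348852) = 48.01·0.651148 = 31.2616 /hr

Final: 31.2616 /hr


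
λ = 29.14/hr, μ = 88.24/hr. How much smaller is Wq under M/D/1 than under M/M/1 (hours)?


ρ = 29.14/88.24 = 0.3302
Wq(M/M/1) = ρ/(μ−λ) = 0.3302/59.10 = 0.005588 hr
Wq(M/D/1) = ρ/(2(μ−λ)) = 0.002794 hr
Savings = 0.005588 − 0.002794 = 0.002794 hr

Final: 0.002794 hr


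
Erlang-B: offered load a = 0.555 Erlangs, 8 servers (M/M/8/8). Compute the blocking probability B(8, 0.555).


B(c,a) = (a^c/c!) / Σ_{k=0}^{c} a^k/k!
a^8/8! = 0.0000002233
Σ terms (k=0..8): 1.00000 + 0.55500 + 0.15401 + 0.02849 + 0.003953 + 0.0004388 + 0.00004059 + 0.000003218 + 0.0000002233 = 1.741941
B = 0.0000002233/1.741941 = 0.0000001282

Final: 0.0000001282


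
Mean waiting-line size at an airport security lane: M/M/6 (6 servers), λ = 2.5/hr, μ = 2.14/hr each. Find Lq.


a = λ/μ = 1.1682; ρ = a/6 = 0.1947
P₀ = 0.310903
Lq = P₀·a^c·ρ / (c!·(1−ρ)²) = 0.310903·2.54189·0.1947/(720·0.64850)
= 0.0003295

Final: 0.0003295


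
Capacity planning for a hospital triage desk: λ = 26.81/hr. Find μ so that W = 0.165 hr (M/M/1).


W = 1/(μ−λ) ⇒ μ − λ = 1/W = 1/0.165 = 6.0606
μ = λ + 1/W = 26.81 + 6.0606 = 32.8706 per hr

Final: 32.8706 /hr


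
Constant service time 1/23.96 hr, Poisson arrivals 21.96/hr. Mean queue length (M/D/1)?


ρ = 21.96/23.96 = 0.9165
M/D/1: Lq = ρ²/(2(1−ρ)) = 0.8400/(2·0.08347) = 5.03174

Final: 5.03174


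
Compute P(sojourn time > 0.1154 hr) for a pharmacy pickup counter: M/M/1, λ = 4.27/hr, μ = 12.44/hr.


W ~ Exponential(μ−λ) for M/M/1.
μ − λ = 12.44 − 4.27 = 8.1700
P(W > t) = e^{−(μ−λ)t} = e^{−0.9428} = 0.389529

Final: 0.389529


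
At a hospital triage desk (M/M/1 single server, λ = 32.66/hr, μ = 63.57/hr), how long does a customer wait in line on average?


ρ = 32.66/63.57 = 0.5138
Wq = ρ/(μ−λ) = 0.5138/(63.57 − 32.66) = 0.5138/30.91 = 0.01662 hr

Final: 0.01662 hr


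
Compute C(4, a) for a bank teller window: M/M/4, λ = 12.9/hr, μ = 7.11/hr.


a = λ/μ = 1.8143; ρ = a/4 = 0.4536
P₀ = 0.159185 (from M/M/c formula)
C(c,a) = [a^c/(c!(1−ρ))]·P₀ = [10.83629/(24·0.5464)]·0.159185
= 0.82632·0.159185 = 0.131537

Final: 0.131537


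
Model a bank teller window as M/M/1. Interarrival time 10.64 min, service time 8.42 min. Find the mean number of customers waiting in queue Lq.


λ = 60/10.64 = 5.6391 /hr
μ = 60/8.42 = 7.1259 /hr
ρ = λ/μ = 5.6391/7.1259 = 0.7914
Lq = ρ²/(1−ρ) = 0.6262/0.2086 = 3.0014

Final: 3.0014


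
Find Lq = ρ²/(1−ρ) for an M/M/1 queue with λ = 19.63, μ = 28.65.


ρ = 19.63/28.65 = 0.6852
Lq = ρ²/(1−ρ) = 0.4695/0.3148 = 1.4911

Final: 1.4911


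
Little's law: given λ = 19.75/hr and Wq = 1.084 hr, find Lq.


Lq = λWq = 19.75·1.084 = 21.4090

Final: 21.4090


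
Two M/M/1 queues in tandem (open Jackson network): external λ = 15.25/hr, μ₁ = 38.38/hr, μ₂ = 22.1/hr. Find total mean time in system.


Each node sees arrival rate λ = 15.25/hr (tandem ⇒ throughput preserved).
W₁ = 1/(μ₁−λ) = 1/(38.38−15.25) = 0.04323 hr
W₂ = 1/(μ₂−λ) = 1/(22.1−15.25) = 0.14599 hr
W_total = W₁ + W₂ = 0.04323 + 0.14599 = 0.18922 hr

Final: 0.18922 hr


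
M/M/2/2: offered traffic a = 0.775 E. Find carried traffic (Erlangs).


B(2,0.775) = 0.144707 (Erlang-B)
Carried load = a(1 − B) = 0.775·(1 − 0.144707) = 0.775·0.855293 = 0.6629 E

Final: 0.6629 Erlangs


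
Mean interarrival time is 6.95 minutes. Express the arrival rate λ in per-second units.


λ = 1/(interarrival time) in consistent units.
1 second = 0.0166667 min, so λ = 0.0166667/6.95 = 0.002398 per second

Final: 0.002398 /sec


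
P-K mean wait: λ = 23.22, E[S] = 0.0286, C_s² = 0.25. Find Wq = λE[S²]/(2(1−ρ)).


ρ = λ·E[S] = 23.22·0.0286 = 0.6641
E[S²] = E[S]²(1+C_s²) = 0.0286²·(1+0.25) = 0.001022
Wq = λ·E[S²]/(2(1−ρ)) = 23.22·0.001022/(2·0.3359) = 0.03534 hr

Final: 0.03534 hr


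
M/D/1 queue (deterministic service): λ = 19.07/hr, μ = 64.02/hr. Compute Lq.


ρ = 19.07/64.02 = 0.2979
M/D/1: Lq = ρ²/(2(1−ρ)) = 0.08873/(2·0.7021) = 0.06319

Final: 0.06319


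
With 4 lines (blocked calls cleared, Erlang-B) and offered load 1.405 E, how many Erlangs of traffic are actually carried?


B(4,1.405) = 0.040423 (Erlang-B)
Carried load = a(1 − B) = 1.405·(1 − 0.040423) = 1.405·0.959577 = 1.3482 E

Final: 1.3482 Erlangs


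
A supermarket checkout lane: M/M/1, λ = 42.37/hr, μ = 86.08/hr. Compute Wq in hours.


ρ = 42.37/86.08 = 0.4922
Wq = ρ/(μ−λ) = 0.4922/(86.08 − 42.37) = 0.4922/43.71 = 0.01126 hr

Final: 0.01126 hr


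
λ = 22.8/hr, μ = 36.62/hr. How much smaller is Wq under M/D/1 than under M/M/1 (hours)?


ρ = 22.8/36.62 = 0.6226
Wq(M/M/1) = ρ/(μ−λ) = 0.6226/13.82 = 0.04505 hr
Wq(M/D/1) = ρ/(2(μ−λ)) = 0.02253 hr
Savings = 0.04505 − 0.02253 = 0.02253 hr

Final: 0.02253 hr
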